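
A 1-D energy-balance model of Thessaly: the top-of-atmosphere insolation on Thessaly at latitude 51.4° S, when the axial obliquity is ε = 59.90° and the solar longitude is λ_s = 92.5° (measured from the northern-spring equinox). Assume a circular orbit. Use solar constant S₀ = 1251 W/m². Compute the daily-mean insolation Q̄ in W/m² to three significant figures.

Q̄ ≈ 0.00 W/m²

Solar declination: sin δ = sin ε · sin λ_s = sin 59.90° × sin 92.5° = 0.86433, so δ = +59.806°.
cos H₀ = −tan(-51.4°) tan(+59.806°) = 2.1528 ≥ 1 ⇒ polar night, H₀ = 0 and Q̄ = 0.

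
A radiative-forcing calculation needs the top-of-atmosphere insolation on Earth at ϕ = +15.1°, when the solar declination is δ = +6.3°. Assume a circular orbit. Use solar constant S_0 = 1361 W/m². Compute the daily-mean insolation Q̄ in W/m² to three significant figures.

Q̄ ≈ 435 W/m²

cos h₀ = −tan(+15.1°) tan(+6.300°) = -0.0298, h₀ = 1.6006 rad.
Bracket: h₀ sin ϕ sin δ + cos ϕ cos δ sin h₀ = 1.6006×0.26050×0.10973 + 0.96547×0.99396×0.99956 = 0.045753 + 0.959216 = 1.004969.
Q̄ = (S_0/π) × [bracket] = (1361/π) × 1.004969 = 435.4 W/m².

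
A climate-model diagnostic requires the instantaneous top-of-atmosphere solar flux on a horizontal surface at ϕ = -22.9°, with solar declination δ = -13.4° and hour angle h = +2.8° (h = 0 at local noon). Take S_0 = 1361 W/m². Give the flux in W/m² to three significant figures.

cos θ_z = sin ϕ sin δ + cos ϕ cos δ cos h = 0.090179 + 0.895037 = 0.985216.
Flux = S_0 · cos θ_z = 1361 × 0.985216 = 1341 W/m².

1.34e+03 W/m²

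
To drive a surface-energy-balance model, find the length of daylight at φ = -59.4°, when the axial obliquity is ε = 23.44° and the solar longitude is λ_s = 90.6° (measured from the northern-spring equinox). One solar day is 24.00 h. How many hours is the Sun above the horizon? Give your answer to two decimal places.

5.71 h

Solar declination: sin δ = sin ε · sin λ_s = sin 23.44° × sin 90.6° = 0.39777, so δ = +23.439°.
cos H₀ = −tan φ · tan δ = −tan(-59.4°) × tan(+23.439°) = 0.7331, so H₀ = 0.7480 rad = 42.86°.
Daylight = 2H₀/(2π) × 24.00 h = (0.7480/π) × 24.00 = 5.71 h.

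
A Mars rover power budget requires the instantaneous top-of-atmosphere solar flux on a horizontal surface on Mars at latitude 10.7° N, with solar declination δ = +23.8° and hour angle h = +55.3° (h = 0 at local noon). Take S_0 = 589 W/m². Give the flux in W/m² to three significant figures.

346 W/m²

cos θ_z = sin ϕ sin δ + cos ϕ cos δ cos h = 0.074925 + 0.511811 = 0.586736.
Flux = S_0 · cos θ_z = 589 × 0.586736 = 345.6 W/m².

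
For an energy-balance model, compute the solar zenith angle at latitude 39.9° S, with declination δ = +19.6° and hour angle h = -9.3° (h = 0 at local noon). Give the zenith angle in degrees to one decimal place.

θ_z = 60.1°

cos θ_z = sin ϕ sin δ + cos ϕ cos δ cos h = -0.215175 + 0.713214 = 0.498039.
θ_z = arccos(0.498039) = 60.1°.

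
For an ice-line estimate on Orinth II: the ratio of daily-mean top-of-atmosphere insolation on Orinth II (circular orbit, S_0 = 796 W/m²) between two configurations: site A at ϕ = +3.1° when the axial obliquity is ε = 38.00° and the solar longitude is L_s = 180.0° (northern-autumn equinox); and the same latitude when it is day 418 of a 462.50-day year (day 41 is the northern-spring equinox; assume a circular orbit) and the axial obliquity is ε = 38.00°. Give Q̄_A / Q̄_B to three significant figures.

— Configuration A (ϕ=+3.1°):
Solar declination: sin δ = sin ε · sin L_s = sin 38.00° × sin 180.0° = 0.00000, so δ = +0.000°.
cos h₀ = −tan(+3.1°) tan(+0.000°) = -0.0000, h₀ = 1.5708 rad.
Bracket: h₀ sin ϕ sin δ + cos ϕ cos δ sin h₀ = 1.5708×0.05408×0.00000 + 0.99854×1.00000×1.00000 = 0.000000 + 0.998540 = 0.998540.
Q̄ = (S_0/π) × [bracket] = (796/π) × 0.998540 = 253.00 W/m².
— Configuration B (ϕ=+3.1°):
Solar longitude: L_s = 360° × (418 − 41)/462.50 = 293.449°.
sin δ = sin 38.00° × sin 293.449° = -0.56482, so δ = -34.390°.
cos h₀ = −tan(+3.1°) tan(-34.390°) = 0.0371, h₀ = 1.5337 rad.
Bracket: h₀ sin ϕ sin δ + cos ϕ cos δ sin h₀ = 1.5337×0.05408×-0.56482 + 0.99854×0.82522×0.99931 = -0.046848 + 0.823447 = 0.776599.
Q̄ = (S_0/π) × [bracket] = (796/π) × 0.776599 = 196.77 W/m².
Ratio Q̄_A / Q̄_B = 253.00 / 196.77 = 1.286.

Q̄_A / Q̄_B ≈ 1.29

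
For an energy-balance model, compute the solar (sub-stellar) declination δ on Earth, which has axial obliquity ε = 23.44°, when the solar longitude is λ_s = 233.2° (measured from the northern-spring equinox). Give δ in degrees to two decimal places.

sin δ = sin ε · sin λ_s = sin 23.44° × sin 233.2° = -0.318522.
δ = arcsin(-0.318522) = -18.57°.

δ = -18.57°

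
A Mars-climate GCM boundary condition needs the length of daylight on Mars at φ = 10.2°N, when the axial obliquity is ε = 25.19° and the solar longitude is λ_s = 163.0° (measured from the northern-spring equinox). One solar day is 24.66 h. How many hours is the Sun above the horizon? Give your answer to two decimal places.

12.51 h

Solar declination: sin δ = sin ε · sin λ_s = sin 25.19° × sin 163.0° = 0.12444, so δ = +7.148°.
cos H₀ = −tan φ · tan δ = −tan(+10.2°) × tan(+7.148°) = -0.0226, so H₀ = 1.5934 rad = 91.29°.
Daylight = 2H₀/(2π) × 24.66 h = (1.5934/π) × 24.66 = 12.51 h.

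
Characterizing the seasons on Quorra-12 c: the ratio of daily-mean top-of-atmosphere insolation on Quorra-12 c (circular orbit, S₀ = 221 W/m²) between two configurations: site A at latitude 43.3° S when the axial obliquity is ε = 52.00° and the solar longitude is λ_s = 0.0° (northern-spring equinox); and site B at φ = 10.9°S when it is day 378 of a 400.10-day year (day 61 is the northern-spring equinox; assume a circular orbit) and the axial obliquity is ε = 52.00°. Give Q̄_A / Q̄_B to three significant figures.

Q̄_A / Q̄_B ≈ 0.827

— Configuration A (φ=-43.3°):
Solar declination: sin δ = sin ε · sin λ_s = sin 52.00° × sin 0.0° = 0.00000, so δ = +0.000°.
cos H₀ = −tan(-43.3°) tan(+0.000°) = 0.0000, H₀ = 1.5708 rad.
Bracket: H₀ sin φ sin δ + cos φ cos δ sin H₀ = 1.5708×-0.68582×0.00000 + 0.72777×1.00000×1.00000 = -0.000000 + 0.727770 = 0.727770.
Q̄ = (S₀/π) × [bracket] = (221/π) × 0.727770 = 51.196 W/m².
— Configuration B (φ=-10.9°):
Solar longitude: λ_s = 360° × (378 − 61)/400.10 = 285.229°.
sin δ = sin 52.00° × sin 285.229° = -0.76034, so δ = -49.494°.
cos H₀ = −tan(-10.9°) tan(-49.494°) = -0.2254, H₀ = 1.7982 rad.
Bracket: H₀ sin φ sin δ + cos φ cos δ sin H₀ = 1.7982×-0.18910×-0.76034 + 0.98196×0.64953×0.97426 = 0.258546 + 0.621395 = 0.879941.
Q̄ = (S₀/π) × [bracket] = (221/π) × 0.879941 = 61.901 W/m².
Ratio Q̄_A / Q̄_B = 51.196 / 61.901 = 0.8271.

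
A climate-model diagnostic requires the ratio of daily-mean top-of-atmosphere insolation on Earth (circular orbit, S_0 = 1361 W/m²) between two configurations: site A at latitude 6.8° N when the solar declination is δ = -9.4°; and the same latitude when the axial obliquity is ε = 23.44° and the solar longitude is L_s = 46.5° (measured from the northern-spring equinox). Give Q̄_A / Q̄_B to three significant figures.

Q̄_A / Q̄_B ≈ 0.945

— Configuration A (ϕ=+6.8°):
cos h₀ = −tan(+6.8°) tan(-9.400°) = 0.0197, h₀ = 1.5511 rad.
Bracket: h₀ sin ϕ sin δ + cos ϕ cos δ sin h₀ = 1.5511×0.11840×-0.16333 + 0.99297×0.98657×0.99981 = -0.029996 + 0.979448 = 0.949452.
Q̄ = (S_0/π) × [bracket] = (1361/π) × 0.949452 = 411.32 W/m².
— Configuration B (ϕ=+6.8°):
Solar declination: sin δ = sin ε · sin L_s = sin 23.44° × sin 46.5° = 0.28855, so δ = +16.771°.
cos h₀ = −tan(+6.8°) tan(+16.771°) = -0.0359, h₀ = 1.6067 rad.
Bracket: h₀ sin ϕ sin δ + cos ϕ cos δ sin h₀ = 1.6067×0.11840×0.28855 + 0.99297×0.95747×0.99935 = 0.054892 + 0.950121 = 1.005013.
Q̄ = (S_0/π) × [bracket] = (1361/π) × 1.005013 = 435.39 W/m².
Ratio Q̄_A / Q̄_B = 411.32 / 435.39 = 0.9447.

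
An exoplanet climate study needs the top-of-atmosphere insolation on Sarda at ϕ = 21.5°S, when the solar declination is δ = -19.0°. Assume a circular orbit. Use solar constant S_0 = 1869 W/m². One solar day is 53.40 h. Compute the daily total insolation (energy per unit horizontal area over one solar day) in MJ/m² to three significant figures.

cos h₀ = −tan(-21.5°) tan(-19.000°) = -0.1356, h₀ = 1.7068 rad.
Bracket: h₀ sin ϕ sin δ + cos ϕ cos δ sin h₀ = 1.7068×-0.36650×-0.32557 + 0.93042×0.94552×0.99076 = 0.203658 + 0.871602 = 1.075260.
Q̄ = (S_0/π) × [bracket] = (1869/π) × 1.075260 = 639.69 W/m².
Daily total = Q̄ × 53.40 h × 3600 s/h = 639.69 × 53.40 × 3600 / 10⁶ = 123.0 MJ/m².

123 MJ/m²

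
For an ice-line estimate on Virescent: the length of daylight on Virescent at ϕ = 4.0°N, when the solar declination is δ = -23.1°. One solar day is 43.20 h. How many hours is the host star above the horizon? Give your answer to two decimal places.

21.19 h

cos h₀ = −tan ϕ · tan δ = −tan(+4.0°) × tan(-23.100°) = 0.0298, so h₀ = 1.5410 rad = 88.29°.
Daylight = 2h₀/(2π) × 43.20 h = (1.5410/π) × 43.20 = 21.19 h.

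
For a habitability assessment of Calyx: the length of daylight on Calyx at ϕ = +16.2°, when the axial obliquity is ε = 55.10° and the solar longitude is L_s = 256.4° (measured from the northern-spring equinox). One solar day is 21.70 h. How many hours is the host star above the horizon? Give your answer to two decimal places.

8.13 h

Solar declination: sin δ = sin ε · sin L_s = sin 55.10° × sin 256.4° = -0.79716, so δ = -52.859°.
cos h₀ = −tan ϕ · tan δ = −tan(+16.2°) × tan(-52.859°) = 0.3836, so h₀ = 1.1771 rad = 67.44°.
Daylight = 2h₀/(2π) × 21.70 h = (1.1771/π) × 21.70 = 8.13 h.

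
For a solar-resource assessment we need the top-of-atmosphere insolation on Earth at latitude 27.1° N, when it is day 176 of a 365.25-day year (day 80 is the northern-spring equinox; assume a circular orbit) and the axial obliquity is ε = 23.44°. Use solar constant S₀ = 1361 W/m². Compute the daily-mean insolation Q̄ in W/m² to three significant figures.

Solar longitude: λ_s = 360° × (176 − 80)/365.25 = 94.620°.
sin δ = sin 23.44° × sin 94.620° = 0.39650, so δ = +23.359°.
cos H₀ = −tan(+27.1°) tan(+23.359°) = -0.2210, H₀ = 1.7936 rad.
Bracket: H₀ sin φ sin δ + cos φ cos δ sin H₀ = 1.7936×0.45554×0.39650 + 0.89021×0.91804×0.97527 = 0.323963 + 0.797038 = 1.121001.
Q̄ = (S₀/π) × [bracket] = (1361/π) × 1.121001 = 485.6 W/m².

Q̄ ≈ 486 W/m²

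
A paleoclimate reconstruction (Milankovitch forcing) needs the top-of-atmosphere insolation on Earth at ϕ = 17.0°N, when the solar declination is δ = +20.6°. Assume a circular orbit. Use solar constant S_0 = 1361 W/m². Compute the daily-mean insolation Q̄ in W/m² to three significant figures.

cos h₀ = −tan(+17.0°) tan(+20.600°) = -0.1149, h₀ = 1.6860 rad.
Bracket: h₀ sin ϕ sin δ + cos ϕ cos δ sin h₀ = 1.6860×0.29237×0.35184 + 0.95630×0.93606×0.99338 = 0.173435 + 0.889228 = 1.062663.
Q̄ = (S_0/π) × [bracket] = (1361/π) × 1.062663 = 460.4 W/m².

Q̄ ≈ 460 W/m²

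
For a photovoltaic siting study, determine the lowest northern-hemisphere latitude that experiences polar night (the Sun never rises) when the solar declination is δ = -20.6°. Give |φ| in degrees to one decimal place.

Polar night requires cos H₀ = −tan φ tan δ ≥ 1, i.e. tan φ tan δ ≤ −1.
The boundary is |tan φ| · |tan δ| = 1, so |φ| = 90° − |δ| = 90° − 20.6° = 69.4° in the northern hemisphere.

|φ| = 69.4°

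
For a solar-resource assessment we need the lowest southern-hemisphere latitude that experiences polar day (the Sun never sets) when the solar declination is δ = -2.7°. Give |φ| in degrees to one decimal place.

Polar day requires cos H₀ = −tan φ tan δ ≤ −1, i.e. tan φ tan δ ≥ 1.
The boundary is |tan φ| · |tan δ| = 1, so |φ| = 90° − |δ| = 90° − 2.7° = 87.3° in the southern hemisphere.

|φ| = 87.3°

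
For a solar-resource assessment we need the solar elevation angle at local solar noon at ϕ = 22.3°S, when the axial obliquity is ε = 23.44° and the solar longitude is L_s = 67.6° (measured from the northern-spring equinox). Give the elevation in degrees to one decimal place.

Solar declination: sin δ = sin ε · sin L_s = sin 23.44° × sin 67.6° = 0.36777, so δ = +21.578°.
At local noon the hour angle is zero, so the zenith angle equals |ϕ − δ| = |-22.3° − (+21.578°)| = 43.878°.
Elevation = 90° − 43.878° = 46.1°.

46.1°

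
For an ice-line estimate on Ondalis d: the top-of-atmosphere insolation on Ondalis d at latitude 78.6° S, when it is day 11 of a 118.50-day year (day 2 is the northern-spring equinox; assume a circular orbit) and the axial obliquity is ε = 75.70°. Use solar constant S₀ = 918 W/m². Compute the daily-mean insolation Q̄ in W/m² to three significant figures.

Q̄ ≈ 0.00 W/m²

Solar longitude: λ_s = 360° × (11 − 2)/118.50 = 27.342°.
sin δ = sin 75.70° × sin 27.342° = 0.44507, so δ = +26.428°.
cos H₀ = −tan(-78.6°) tan(+26.428°) = 2.4649 ≥ 1 ⇒ polar night, H₀ = 0 and Q̄ = 0.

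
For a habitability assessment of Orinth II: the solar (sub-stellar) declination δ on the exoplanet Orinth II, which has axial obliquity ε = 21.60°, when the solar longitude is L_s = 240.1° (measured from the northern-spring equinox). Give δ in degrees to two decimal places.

δ = -18.61°

sin δ = sin ε · sin L_s = sin 21.60° × sin 240.1° = -0.319126.
δ = arcsin(-0.319126) = -18.61°.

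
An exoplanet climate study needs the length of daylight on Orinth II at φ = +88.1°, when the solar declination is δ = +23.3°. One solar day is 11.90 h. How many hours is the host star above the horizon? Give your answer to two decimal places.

Sunrise equation: cos H₀ = −tan φ · tan δ = -12.9823 ≤ −1, so the host star never sets (polar day) and H₀ = π.
Daylight = 2H₀/(2π) × 11.90 h = (3.1416/π) × 11.90 = 11.90 h.

11.90 h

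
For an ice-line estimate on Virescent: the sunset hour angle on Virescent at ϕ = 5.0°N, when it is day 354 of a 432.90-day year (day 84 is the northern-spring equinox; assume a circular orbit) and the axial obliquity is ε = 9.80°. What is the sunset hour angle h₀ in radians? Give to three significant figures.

h₀ = 1.56 rad

Solar longitude: L_s = 360° × (354 − 84)/432.90 = 224.532°.
sin δ = sin 9.80° × sin 224.532° = -0.11937, so δ = -6.856°.
cos h₀ = −tan ϕ · tan δ = −tan(+5.0°) × tan(-6.856°) = 0.0105, so h₀ = 1.5603 rad = 89.40°.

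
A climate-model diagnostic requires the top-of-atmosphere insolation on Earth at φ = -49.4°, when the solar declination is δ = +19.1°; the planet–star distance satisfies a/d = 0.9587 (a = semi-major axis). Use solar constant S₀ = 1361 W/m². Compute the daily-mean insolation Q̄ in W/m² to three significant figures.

Q̄ ≈ 110 W/m²

cos H₀ = −tan(-49.4°) tan(+19.100°) = 0.4040, H₀ = 1.1549 rad.
Bracket: H₀ sin φ sin δ + cos φ cos δ sin H₀ = 1.1549×-0.75927×0.32722 + 0.65077×0.94495×0.91475 = -0.286933 + 0.562521 = 0.275588.
Inverse-square distance factor (a/d)² = 0.9587² = 0.919106.
Q̄ = (S₀/π) × 0.919106 × [bracket] = (1361/π) × 0.919106 × 0.275588 = 109.7 W/m².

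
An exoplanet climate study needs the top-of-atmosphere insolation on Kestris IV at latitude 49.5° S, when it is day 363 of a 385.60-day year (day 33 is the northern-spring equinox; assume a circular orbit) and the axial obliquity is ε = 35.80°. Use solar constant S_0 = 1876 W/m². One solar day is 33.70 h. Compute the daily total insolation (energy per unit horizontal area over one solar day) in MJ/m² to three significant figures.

89.6 MJ/m²

Solar longitude: L_s = 360° × (363 − 33)/385.60 = 308.091°.
sin δ = sin 35.80° × sin 308.091° = -0.46038, so δ = -27.412°.
cos h₀ = −tan(-49.5°) tan(-27.412°) = -0.6072, h₀ = 2.2233 rad.
Bracket: h₀ sin ϕ sin δ + cos ϕ cos δ sin h₀ = 2.2233×-0.76041×-0.46038 + 0.64945×0.88772×0.79454 = 0.778327 + 0.458076 = 1.236403.
Q̄ = (S_0/π) × [bracket] = (1876/π) × 1.236403 = 738.32 W/m².
Daily total = Q̄ × 33.70 h × 3600 s/h = 738.32 × 33.70 × 3600 / 10⁶ = 89.57 MJ/m².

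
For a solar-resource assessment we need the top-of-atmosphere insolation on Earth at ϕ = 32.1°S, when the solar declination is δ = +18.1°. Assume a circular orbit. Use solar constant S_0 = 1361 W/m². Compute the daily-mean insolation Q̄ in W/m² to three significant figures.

cos h₀ = −tan(-32.1°) tan(+18.100°) = 0.2050, h₀ = 1.3643 rad.
Bracket: h₀ sin ϕ sin δ + cos ϕ cos δ sin h₀ = 1.3643×-0.53140×0.31068 + 0.84712×0.95052×0.97876 = -0.225240 + 0.788102 = 0.562862.
Q̄ = (S_0/π) × [bracket] = (1361/π) × 0.562862 = 243.8 W/m².

Q̄ ≈ 244 W/m²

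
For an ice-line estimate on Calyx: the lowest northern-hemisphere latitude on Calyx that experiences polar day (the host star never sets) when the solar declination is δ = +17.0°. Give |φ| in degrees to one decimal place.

|φ| = 73.0°

Polar day requires cos H₀ = −tan φ tan δ ≤ −1, i.e. tan φ tan δ ≥ 1.
The boundary is |tan φ| · |tan δ| = 1, so |φ| = 90° − |δ| = 90° − 17.0° = 73.0° in the northern hemisphere.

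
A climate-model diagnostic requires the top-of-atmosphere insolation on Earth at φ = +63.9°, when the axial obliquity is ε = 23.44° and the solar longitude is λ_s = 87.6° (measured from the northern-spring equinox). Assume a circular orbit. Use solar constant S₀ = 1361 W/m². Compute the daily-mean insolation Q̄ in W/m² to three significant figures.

Q̄ ≈ 492 W/m²

Solar declination: sin δ = sin ε · sin λ_s = sin 23.44° × sin 87.6° = 0.39744, so δ = +23.418°.
cos H₀ = −tan(+63.9°) tan(+23.418°) = -0.8841, H₀ = 2.6554 rad.
Bracket: H₀ sin φ sin δ + cos φ cos δ sin H₀ = 2.6554×0.89803×0.39744 + 0.43994×0.91763×0.46730 = 0.947747 + 0.188650 = 1.136397.
Q̄ = (S₀/π) × [bracket] = (1361/π) × 1.136397 = 492.3 W/m².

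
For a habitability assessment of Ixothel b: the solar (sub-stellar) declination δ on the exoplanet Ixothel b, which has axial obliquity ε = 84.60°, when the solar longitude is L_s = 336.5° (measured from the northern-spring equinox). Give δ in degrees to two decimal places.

sin δ = sin ε · sin L_s = sin 84.60° × sin 336.5° = -0.396979.
δ = arcsin(-0.396979) = -23.39°.

δ = -23.39°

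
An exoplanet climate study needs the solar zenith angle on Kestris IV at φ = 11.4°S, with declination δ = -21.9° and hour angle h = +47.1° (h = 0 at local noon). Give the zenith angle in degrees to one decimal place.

cos θ_z = sin φ sin δ + cos φ cos δ cos h = 0.073724 + 0.619137 = 0.692861.
θ_z = arccos(0.692861) = 46.1°.

θ_z = 46.1°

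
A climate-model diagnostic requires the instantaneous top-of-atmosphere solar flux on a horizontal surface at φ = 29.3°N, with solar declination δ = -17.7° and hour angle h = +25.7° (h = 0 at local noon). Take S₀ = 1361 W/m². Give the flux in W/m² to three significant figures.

816 W/m²

cos θ_z = sin φ sin δ + cos φ cos δ cos h = -0.148788 + 0.748603 = 0.599815.
Flux = S₀ · cos θ_z = 1361 × 0.599815 = 816.3 W/m².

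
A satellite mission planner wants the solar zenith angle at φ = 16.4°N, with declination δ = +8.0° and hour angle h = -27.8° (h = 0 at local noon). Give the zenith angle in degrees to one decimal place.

θ_z = 28.4°

cos θ_z = sin φ sin δ + cos φ cos δ cos h = 0.039294 + 0.840332 = 0.879626.
θ_z = arccos(0.879626) = 28.4°.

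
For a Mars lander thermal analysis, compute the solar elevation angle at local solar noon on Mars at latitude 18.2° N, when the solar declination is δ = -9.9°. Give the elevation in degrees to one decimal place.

61.9°

At local noon the hour angle is zero, so the zenith angle equals |φ − δ| = |+18.2° − (-9.900°)| = 28.100°.
Elevation = 90° − 28.100° = 61.9°.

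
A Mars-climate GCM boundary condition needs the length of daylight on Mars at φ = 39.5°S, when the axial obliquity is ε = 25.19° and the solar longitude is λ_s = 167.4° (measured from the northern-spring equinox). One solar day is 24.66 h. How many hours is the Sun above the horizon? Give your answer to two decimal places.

Solar declination: sin δ = sin ε · sin λ_s = sin 25.19° × sin 167.4° = 0.09285, so δ = +5.327°.
cos H₀ = −tan φ · tan δ = −tan(-39.5°) × tan(+5.327°) = 0.0769, so H₀ = 1.4939 rad = 85.59°.
Daylight = 2H₀/(2π) × 24.66 h = (1.4939/π) × 24.66 = 11.73 h.

11.73 h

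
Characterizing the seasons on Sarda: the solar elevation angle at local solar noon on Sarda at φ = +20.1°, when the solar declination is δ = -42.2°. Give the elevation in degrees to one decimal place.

At local noon the hour angle is zero, so the zenith angle equals |φ − δ| = |+20.1° − (-42.200°)| = 62.300°.
Elevation = 90° − 62.300° = 27.7°.

27.7°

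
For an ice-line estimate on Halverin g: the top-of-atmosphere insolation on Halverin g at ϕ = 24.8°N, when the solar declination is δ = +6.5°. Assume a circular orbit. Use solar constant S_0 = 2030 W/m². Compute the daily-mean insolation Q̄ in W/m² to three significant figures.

cos h₀ = −tan(+24.8°) tan(+6.500°) = -0.0526, h₀ = 1.6235 rad.
Bracket: h₀ sin ϕ sin δ + cos ϕ cos δ sin h₀ = 1.6235×0.41945×0.11320 + 0.90778×0.99357×0.99861 = 0.077087 + 0.900689 = 0.977776.
Q̄ = (S_0/π) × [bracket] = (2030/π) × 0.977776 = 631.8 W/m².

Q̄ ≈ 632 W/m²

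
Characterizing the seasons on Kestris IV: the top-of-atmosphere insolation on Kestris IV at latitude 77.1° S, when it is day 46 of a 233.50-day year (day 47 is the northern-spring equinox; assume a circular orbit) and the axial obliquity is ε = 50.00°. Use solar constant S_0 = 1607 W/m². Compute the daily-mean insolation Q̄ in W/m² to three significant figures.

Q̄ ≈ 131 W/m²

Solar longitude: L_s = 360° × (46 − 47)/233.50 = -1.542°, i.e. -1.542° + 360° = 358.458°.
sin δ = sin 50.00° × sin 358.458° = -0.02061, so δ = -1.181°.
cos h₀ = −tan(-77.1°) tan(-1.181°) = -0.0900, h₀ = 1.6609 rad.
Bracket: h₀ sin ϕ sin δ + cos ϕ cos δ sin h₀ = 1.6609×-0.97476×-0.02061 + 0.22325×0.99979×0.99594 = 0.033367 + 0.222297 = 0.255664.
Q̄ = (S_0/π) × [bracket] = (1607/π) × 0.255664 = 130.8 W/m².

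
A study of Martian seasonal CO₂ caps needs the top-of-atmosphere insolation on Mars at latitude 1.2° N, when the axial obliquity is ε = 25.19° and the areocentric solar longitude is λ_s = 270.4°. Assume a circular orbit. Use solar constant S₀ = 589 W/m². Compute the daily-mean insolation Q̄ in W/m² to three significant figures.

Q̄ ≈ 167 W/m²

sin δ = sin 25.19° × sin 270.4° = -0.42561, so δ = -25.189°.
cos H₀ = −tan(+1.2°) tan(-25.189°) = 0.0099, H₀ = 1.5609 rad.
Bracket: H₀ sin φ sin δ + cos φ cos δ sin H₀ = 1.5609×0.02094×-0.42561 + 0.99978×0.90491×0.99995 = -0.013911 + 0.904666 = 0.890755.
Q̄ = (S₀/π) × [bracket] = (589/π) × 0.890755 = 167.0 W/m².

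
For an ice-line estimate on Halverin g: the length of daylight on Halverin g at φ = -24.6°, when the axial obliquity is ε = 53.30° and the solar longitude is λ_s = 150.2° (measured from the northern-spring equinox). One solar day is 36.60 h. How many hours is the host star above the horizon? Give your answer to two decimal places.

15.97 h

Solar declination: sin δ = sin ε · sin λ_s = sin 53.30° × sin 150.2° = 0.39846, so δ = +23.482°.
cos H₀ = −tan φ · tan δ = −tan(-24.6°) × tan(+23.482°) = 0.1989, so H₀ = 1.3706 rad = 78.53°.
Daylight = 2H₀/(2π) × 36.60 h = (1.3706/π) × 36.60 = 15.97 h.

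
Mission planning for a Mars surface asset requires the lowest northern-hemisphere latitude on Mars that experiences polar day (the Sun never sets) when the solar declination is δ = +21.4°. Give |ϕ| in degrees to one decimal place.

|ϕ| = 68.6°

Polar day requires cos h₀ = −tan ϕ tan δ ≤ −1, i.e. tan ϕ tan δ ≥ 1.
The boundary is |tan ϕ| · |tan δ| = 1, so |ϕ| = 90° − |δ| = 90° − 21.4° = 68.6° in the northern hemisphere.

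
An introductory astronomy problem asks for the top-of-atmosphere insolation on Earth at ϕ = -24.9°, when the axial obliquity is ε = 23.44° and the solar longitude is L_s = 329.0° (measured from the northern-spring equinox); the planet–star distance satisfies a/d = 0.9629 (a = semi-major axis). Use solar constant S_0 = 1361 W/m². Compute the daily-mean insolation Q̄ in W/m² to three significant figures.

Q̄ ≈ 413 W/m²

Solar declination: sin δ = sin ε · sin L_s = sin 23.44° × sin 329.0° = -0.20488, so δ = -11.822°.
cos h₀ = −tan(-24.9°) tan(-11.822°) = -0.0972, h₀ = 1.6681 rad.
Bracket: h₀ sin ϕ sin δ + cos ϕ cos δ sin h₀ = 1.6681×-0.42104×-0.20488 + 0.90704×0.97879×0.99527 = 0.143895 + 0.883602 = 1.027497.
Inverse-square distance factor (a/d)² = 0.9629² = 0.927176.
Q̄ = (S_0/π) × 0.927176 × [bracket] = (1361/π) × 0.927176 × 1.027497 = 412.7 W/m².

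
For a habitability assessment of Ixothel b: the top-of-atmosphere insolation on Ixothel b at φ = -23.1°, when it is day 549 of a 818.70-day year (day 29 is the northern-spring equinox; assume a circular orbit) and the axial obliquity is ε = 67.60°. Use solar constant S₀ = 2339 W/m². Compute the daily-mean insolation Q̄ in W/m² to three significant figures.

Solar longitude: λ_s = 360° × (549 − 29)/818.70 = 228.655°.
sin δ = sin 67.60° × sin 228.655° = -0.69410, so δ = -43.956°.
cos H₀ = −tan(-23.1°) tan(-43.956°) = -0.4113, H₀ = 1.9946 rad.
Bracket: H₀ sin φ sin δ + cos φ cos δ sin H₀ = 1.9946×-0.39234×-0.69410 + 0.91982×0.71988×0.91152 = 0.543176 + 0.603572 = 1.146748.
Q̄ = (S₀/π) × [bracket] = (2339/π) × 1.146748 = 853.8 W/m².

Q̄ ≈ 854 W/m²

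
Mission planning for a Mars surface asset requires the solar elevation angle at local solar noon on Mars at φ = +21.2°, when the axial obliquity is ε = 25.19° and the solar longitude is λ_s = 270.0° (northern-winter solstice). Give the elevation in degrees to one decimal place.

Solar declination: sin δ = sin ε · sin λ_s = sin 25.19° × sin 270.0° = -0.42562, so δ = -25.190°.
At local noon the hour angle is zero, so the zenith angle equals |φ − δ| = |+21.2° − (-25.190°)| = 46.390°.
Elevation = 90° − 46.390° = 43.6°.

43.6°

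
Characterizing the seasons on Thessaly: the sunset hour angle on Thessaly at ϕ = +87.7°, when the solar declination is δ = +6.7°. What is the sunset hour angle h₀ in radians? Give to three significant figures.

Sunrise equation: cos h₀ = −tan ϕ · tan δ = -2.9248 ≤ −1, so the host star never sets (polar day) and h₀ = π.

h₀ = 3.14 rad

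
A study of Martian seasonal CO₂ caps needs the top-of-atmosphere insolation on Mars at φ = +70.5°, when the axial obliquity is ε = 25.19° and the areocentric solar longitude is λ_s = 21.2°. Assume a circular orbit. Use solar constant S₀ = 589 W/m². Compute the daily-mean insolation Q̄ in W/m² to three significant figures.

Q̄ ≈ 111 W/m²

sin δ = sin 25.19° × sin 21.2° = 0.15392, so δ = +8.854°.
cos H₀ = −tan(+70.5°) tan(+8.854°) = -0.4399, H₀ = 2.0263 rad.
Bracket: H₀ sin φ sin δ + cos φ cos δ sin H₀ = 2.0263×0.94264×0.15392 + 0.33381×0.98808×0.89805 = 0.293998 + 0.296205 = 0.590203.
Q̄ = (S₀/π) × [bracket] = (589/π) × 0.590203 = 110.7 W/m².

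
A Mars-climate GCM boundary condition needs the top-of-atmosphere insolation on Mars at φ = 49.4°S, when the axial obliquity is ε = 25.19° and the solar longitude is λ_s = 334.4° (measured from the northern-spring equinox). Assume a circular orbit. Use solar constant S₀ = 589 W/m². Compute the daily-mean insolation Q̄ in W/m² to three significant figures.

Q̄ ≈ 164 W/m²

Solar declination: sin δ = sin ε · sin λ_s = sin 25.19° × sin 334.4° = -0.18390, so δ = -10.597°.
cos H₀ = −tan(-49.4°) tan(-10.597°) = -0.2183, H₀ = 1.7909 rad.
Bracket: H₀ sin φ sin δ + cos φ cos δ sin H₀ = 1.7909×-0.75927×-0.18390 + 0.65077×0.98294×0.97588 = 0.250063 + 0.624239 = 0.874302.
Q̄ = (S₀/π) × [bracket] = (589/π) × 0.874302 = 163.9 W/m².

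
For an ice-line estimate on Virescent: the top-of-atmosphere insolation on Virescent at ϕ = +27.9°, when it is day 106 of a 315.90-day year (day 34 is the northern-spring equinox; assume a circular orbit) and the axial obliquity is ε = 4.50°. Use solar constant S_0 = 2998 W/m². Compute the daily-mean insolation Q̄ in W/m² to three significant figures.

Q̄ ≈ 896 W/m²

Solar longitude: L_s = 360° × (106 − 34)/315.90 = 82.051°.
sin δ = sin 4.50° × sin 82.051° = 0.07771, so δ = +4.457°.
cos h₀ = −tan(+27.9°) tan(+4.457°) = -0.0413, h₀ = 1.6121 rad.
Bracket: h₀ sin ϕ sin δ + cos ϕ cos δ sin h₀ = 1.6121×0.46793×0.07771 + 0.88377×0.99698×0.99915 = 0.058621 + 0.880352 = 0.938973.
Q̄ = (S_0/π) × [bracket] = (2998/π) × 0.938973 = 896.1 W/m².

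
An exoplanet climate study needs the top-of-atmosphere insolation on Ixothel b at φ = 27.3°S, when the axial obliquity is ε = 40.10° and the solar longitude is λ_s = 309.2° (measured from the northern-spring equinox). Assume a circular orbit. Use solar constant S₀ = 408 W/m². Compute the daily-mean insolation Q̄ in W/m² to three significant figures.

Solar declination: sin δ = sin ε · sin λ_s = sin 40.10° × sin 309.2° = -0.49916, so δ = -29.944°.
cos H₀ = −tan(-27.3°) tan(-29.944°) = -0.2973, H₀ = 1.8727 rad.
Bracket: H₀ sin φ sin δ + cos φ cos δ sin H₀ = 1.8727×-0.45865×-0.49916 + 0.88862×0.86651×0.95478 = 0.428735 + 0.735179 = 1.163914.
Q̄ = (S₀/π) × [bracket] = (408/π) × 1.163914 = 151.2 W/m².

Q̄ ≈ 151 W/m²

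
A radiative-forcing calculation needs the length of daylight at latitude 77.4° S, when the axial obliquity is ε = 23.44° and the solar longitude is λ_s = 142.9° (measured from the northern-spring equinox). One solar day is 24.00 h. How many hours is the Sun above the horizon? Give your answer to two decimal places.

Solar declination: sin δ = sin ε · sin λ_s = sin 23.44° × sin 142.9° = 0.23995, so δ = +13.884°.
cos H₀ = −tan φ · tan δ = 1.1058 ≥ 1, so the Sun never rises (polar night) and H₀ = 0.
Daylight = 2H₀/(2π) × 24.00 h = (0.0000/π) × 24.00 = 0.00 h.

0.00 h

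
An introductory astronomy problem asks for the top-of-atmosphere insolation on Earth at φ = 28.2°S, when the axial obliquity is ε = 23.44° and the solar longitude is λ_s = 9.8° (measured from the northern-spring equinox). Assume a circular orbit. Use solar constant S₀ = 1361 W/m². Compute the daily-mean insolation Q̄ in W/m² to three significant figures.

Q̄ ≈ 359 W/m²

Solar declination: sin δ = sin ε · sin λ_s = sin 23.44° × sin 9.8° = 0.06771, so δ = +3.882°.
cos H₀ = −tan(-28.2°) tan(+3.882°) = 0.0364, H₀ = 1.5344 rad.
Bracket: H₀ sin φ sin δ + cos φ cos δ sin H₀ = 1.5344×-0.47255×0.06771 + 0.88130×0.99771×0.99934 = -0.049095 + 0.878701 = 0.829606.
Q̄ = (S₀/π) × [bracket] = (1361/π) × 0.829606 = 359.4 W/m².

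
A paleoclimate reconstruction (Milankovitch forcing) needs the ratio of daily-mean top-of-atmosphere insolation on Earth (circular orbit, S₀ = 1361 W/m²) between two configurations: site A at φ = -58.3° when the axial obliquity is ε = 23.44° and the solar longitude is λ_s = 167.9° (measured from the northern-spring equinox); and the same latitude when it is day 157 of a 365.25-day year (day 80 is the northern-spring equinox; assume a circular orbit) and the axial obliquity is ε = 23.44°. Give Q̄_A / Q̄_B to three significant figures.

Q̄_A / Q̄_B ≈ 4.89

— Configuration A (φ=-58.3°):
Solar declination: sin δ = sin ε · sin λ_s = sin 23.44° × sin 167.9° = 0.08338, so δ = +4.783°.
cos H₀ = −tan(-58.3°) tan(+4.783°) = 0.1355, H₀ = 1.4349 rad.
Bracket: H₀ sin φ sin δ + cos φ cos δ sin H₀ = 1.4349×-0.85081×0.08338 + 0.52547×0.99652×0.99078 = -0.101793 + 0.518813 = 0.417020.
Q̄ = (S₀/π) × [bracket] = (1361/π) × 0.417020 = 180.66 W/m².
— Configuration B (φ=-58.3°):
Solar longitude: λ_s = 360° × (157 − 80)/365.25 = 75.893°.
sin δ = sin 23.44° × sin 75.893° = 0.38579, so δ = +22.693°.
cos H₀ = −tan(-58.3°) tan(+22.693°) = 0.6771, H₀ = 0.8270 rad.
Bracket: H₀ sin φ sin δ + cos φ cos δ sin H₀ = 0.8270×-0.85081×0.38579 + 0.52547×0.92259×0.73592 = -0.271450 + 0.356769 = 0.085319.
Q̄ = (S₀/π) × [bracket] = (1361/π) × 0.085319 = 36.962 W/m².
Ratio Q̄_A / Q̄_B = 180.66 / 36.962 = 4.888.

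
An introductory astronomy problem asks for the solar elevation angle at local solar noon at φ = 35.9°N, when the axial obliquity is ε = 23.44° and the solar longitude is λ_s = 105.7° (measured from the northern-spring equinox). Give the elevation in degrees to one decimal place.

Solar declination: sin δ = sin ε · sin λ_s = sin 23.44° × sin 105.7° = 0.38295, so δ = +22.516°.
At local noon the hour angle is zero, so the zenith angle equals |φ − δ| = |+35.9° − (+22.516°)| = 13.384°.
Elevation = 90° − 13.384° = 76.6°.

76.6°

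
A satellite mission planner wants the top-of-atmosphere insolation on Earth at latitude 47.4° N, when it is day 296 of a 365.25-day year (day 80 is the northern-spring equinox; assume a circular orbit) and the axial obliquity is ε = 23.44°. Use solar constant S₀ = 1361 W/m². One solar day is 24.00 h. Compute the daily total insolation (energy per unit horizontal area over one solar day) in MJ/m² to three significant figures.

Solar longitude: λ_s = 360° × (296 − 80)/365.25 = 212.895°.
sin δ = sin 23.44° × sin 212.895° = -0.21604, so δ = -12.477°.
cos H₀ = −tan(+47.4°) tan(-12.477°) = 0.2406, H₀ = 1.3278 rad.
Bracket: H₀ sin φ sin δ + cos φ cos δ sin H₀ = 1.3278×0.73610×-0.21604 + 0.67688×0.97638×0.97062 = -0.211156 + 0.641475 = 0.430319.
Q̄ = (S₀/π) × [bracket] = (1361/π) × 0.430319 = 186.42 W/m².
Daily total = Q̄ × 24.00 h × 3600 s/h = 186.42 × 24.00 × 3600 / 10⁶ = 16.11 MJ/m².

16.1 MJ/m²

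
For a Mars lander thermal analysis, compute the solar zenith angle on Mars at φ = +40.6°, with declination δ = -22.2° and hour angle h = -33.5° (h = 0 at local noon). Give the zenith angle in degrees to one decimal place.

cos θ_z = sin φ sin δ + cos φ cos δ cos h = -0.245889 + 0.586211 = 0.340322.
θ_z = arccos(0.340322) = 70.1°.

θ_z = 70.1°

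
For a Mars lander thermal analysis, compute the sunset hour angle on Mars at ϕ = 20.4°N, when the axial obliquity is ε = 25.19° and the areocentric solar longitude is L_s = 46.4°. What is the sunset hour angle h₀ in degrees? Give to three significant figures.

h₀ = 96.9°

sin δ = sin 25.19° × sin 46.4° = 0.30822, so δ = +17.952°.
cos h₀ = −tan ϕ · tan δ = −tan(+20.4°) × tan(+17.952°) = -0.1205, so h₀ = 1.6916 rad = 96.92°.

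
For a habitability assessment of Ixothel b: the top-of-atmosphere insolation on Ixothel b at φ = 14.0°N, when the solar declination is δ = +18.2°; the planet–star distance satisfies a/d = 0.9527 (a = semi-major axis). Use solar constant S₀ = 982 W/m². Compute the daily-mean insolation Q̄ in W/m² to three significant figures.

Q̄ ≈ 296 W/m²

cos H₀ = −tan(+14.0°) tan(+18.200°) = -0.0820, H₀ = 1.6529 rad.
Bracket: H₀ sin φ sin δ + cos φ cos δ sin H₀ = 1.6529×0.24192×0.31233 + 0.97030×0.94997×0.99663 = 0.124891 + 0.918650 = 1.043541.
Inverse-square distance factor (a/d)² = 0.9527² = 0.907637.
Q̄ = (S₀/π) × 0.907637 × [bracket] = (982/π) × 0.907637 × 1.043541 = 296.1 W/m².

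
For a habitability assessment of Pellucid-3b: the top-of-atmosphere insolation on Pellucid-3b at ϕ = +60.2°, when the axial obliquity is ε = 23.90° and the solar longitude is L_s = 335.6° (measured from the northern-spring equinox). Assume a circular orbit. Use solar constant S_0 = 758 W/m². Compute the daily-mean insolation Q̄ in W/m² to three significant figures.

Q̄ ≈ 68.4 W/m²

Solar declination: sin δ = sin ε · sin L_s = sin 23.90° × sin 335.6° = -0.16737, so δ = -9.635°.
cos h₀ = −tan(+60.2°) tan(-9.635°) = 0.2964, h₀ = 1.2699 rad.
Bracket: h₀ sin ϕ sin δ + cos ϕ cos δ sin h₀ = 1.2699×0.86777×-0.16737 + 0.49697×0.98589×0.95506 = -0.184439 + 0.467939 = 0.283500.
Q̄ = (S_0/π) × [bracket] = (758/π) × 0.283500 = 68.40 W/m².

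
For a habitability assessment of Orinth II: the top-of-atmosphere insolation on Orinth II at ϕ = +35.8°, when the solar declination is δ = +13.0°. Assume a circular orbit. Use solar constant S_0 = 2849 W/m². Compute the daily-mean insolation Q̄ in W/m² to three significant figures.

cos h₀ = −tan(+35.8°) tan(+13.000°) = -0.1665, h₀ = 1.7381 rad.
Bracket: h₀ sin ϕ sin δ + cos ϕ cos δ sin h₀ = 1.7381×0.58496×0.22495 + 0.81106×0.97437×0.98604 = 0.228711 + 0.779240 = 1.007951.
Q̄ = (S_0/π) × [bracket] = (2849/π) × 1.007951 = 914.1 W/m².

Q̄ ≈ 914 W/m²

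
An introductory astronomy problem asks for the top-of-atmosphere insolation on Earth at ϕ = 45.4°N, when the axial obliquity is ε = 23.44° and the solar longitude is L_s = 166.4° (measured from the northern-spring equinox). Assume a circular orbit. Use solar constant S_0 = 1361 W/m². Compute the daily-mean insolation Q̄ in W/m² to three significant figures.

Solar declination: sin δ = sin ε · sin L_s = sin 23.44° × sin 166.4° = 0.09354, so δ = +5.367°.
cos h₀ = −tan(+45.4°) tan(+5.367°) = -0.0953, h₀ = 1.6662 rad.
Bracket: h₀ sin ϕ sin δ + cos ϕ cos δ sin h₀ = 1.6662×0.71203×0.09354 + 0.70215×0.99562×0.99545 = 0.110974 + 0.695894 = 0.806868.
Q̄ = (S_0/π) × [bracket] = (1361/π) × 0.806868 = 349.6 W/m².

Q̄ ≈ 350 W/m²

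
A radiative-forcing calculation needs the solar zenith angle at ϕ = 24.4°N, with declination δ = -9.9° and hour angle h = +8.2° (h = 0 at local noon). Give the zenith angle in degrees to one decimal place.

cos θ_z = sin ϕ sin δ + cos ϕ cos δ cos h = -0.071025 + 0.887951 = 0.816926.
θ_z = arccos(0.816926) = 35.2°.

θ_z = 35.2°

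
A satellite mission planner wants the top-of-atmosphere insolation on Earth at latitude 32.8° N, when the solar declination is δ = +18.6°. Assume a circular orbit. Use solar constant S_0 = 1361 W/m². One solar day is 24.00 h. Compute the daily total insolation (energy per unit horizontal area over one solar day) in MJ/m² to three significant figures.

cos h₀ = −tan(+32.8°) tan(+18.600°) = -0.2169, h₀ = 1.7894 rad.
Bracket: h₀ sin ϕ sin δ + cos ϕ cos δ sin h₀ = 1.7894×0.54171×0.31896 + 0.84057×0.94777×0.97620 = 0.309179 + 0.777706 = 1.086885.
Q̄ = (S_0/π) × [bracket] = (1361/π) × 1.086885 = 470.86 W/m².
Daily total = Q̄ × 24.00 h × 3600 s/h = 470.86 × 24.00 × 3600 / 10⁶ = 40.68 MJ/m².

40.7 MJ/m²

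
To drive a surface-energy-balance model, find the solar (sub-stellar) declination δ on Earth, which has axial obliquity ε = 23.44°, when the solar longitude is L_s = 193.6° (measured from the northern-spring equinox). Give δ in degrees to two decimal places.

sin δ = sin ε · sin L_s = sin 23.44° × sin 193.6° = -0.093537.
δ = arcsin(-0.093537) = -5.37°.

δ = -5.37°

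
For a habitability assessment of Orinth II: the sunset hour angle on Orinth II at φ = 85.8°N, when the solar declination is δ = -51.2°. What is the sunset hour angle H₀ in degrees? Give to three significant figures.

cos H₀ = −tan φ · tan δ = 16.9366 ≥ 1, so the host star never rises (polar night) and H₀ = 0.

H₀ = 0.00°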